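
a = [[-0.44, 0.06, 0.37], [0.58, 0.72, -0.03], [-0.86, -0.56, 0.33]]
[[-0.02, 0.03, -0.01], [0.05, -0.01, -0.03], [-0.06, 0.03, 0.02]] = a@[[0.16, 0.02, 0.03], [-0.05, -0.02, -0.06], [0.15, 0.10, 0.03]]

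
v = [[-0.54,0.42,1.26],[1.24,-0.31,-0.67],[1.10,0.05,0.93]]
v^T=[[-0.54, 1.24, 1.10],[0.42, -0.31, 0.05],[1.26, -0.67, 0.93]]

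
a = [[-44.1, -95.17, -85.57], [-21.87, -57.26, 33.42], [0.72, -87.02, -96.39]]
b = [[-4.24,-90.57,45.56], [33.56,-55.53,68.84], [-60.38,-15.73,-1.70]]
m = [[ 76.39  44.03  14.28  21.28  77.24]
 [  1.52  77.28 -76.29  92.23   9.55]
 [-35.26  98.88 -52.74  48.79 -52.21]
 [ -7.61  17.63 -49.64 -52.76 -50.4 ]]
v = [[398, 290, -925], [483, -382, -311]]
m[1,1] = 77.28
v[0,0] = 398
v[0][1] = 290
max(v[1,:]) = 483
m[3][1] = 17.63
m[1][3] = 92.23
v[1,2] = -311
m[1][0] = 1.52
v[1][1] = -382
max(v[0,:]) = 398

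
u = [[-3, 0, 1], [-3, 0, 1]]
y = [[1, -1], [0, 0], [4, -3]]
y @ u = [[0, 0, 0], [0, 0, 0], [-3, 0, 1]]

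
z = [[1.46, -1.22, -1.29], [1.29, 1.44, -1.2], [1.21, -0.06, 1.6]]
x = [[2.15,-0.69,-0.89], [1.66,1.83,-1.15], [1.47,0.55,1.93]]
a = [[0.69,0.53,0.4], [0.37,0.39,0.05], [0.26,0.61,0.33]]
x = a + z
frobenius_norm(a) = 1.33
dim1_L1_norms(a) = [1.62, 0.81, 1.2]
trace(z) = 4.50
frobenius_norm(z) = 3.81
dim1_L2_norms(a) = [0.96, 0.54, 0.74]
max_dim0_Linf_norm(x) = 2.15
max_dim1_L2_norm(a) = 0.96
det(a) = 0.06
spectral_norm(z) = 2.64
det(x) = 13.91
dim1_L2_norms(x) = [2.43, 2.73, 2.49]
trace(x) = 5.91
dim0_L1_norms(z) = [3.96, 2.72, 4.09]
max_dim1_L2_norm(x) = 2.73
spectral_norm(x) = 3.27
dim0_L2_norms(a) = [0.82, 0.9, 0.52]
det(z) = 9.90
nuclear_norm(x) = 7.43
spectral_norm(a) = 1.29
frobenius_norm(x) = 4.42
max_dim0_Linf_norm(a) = 0.69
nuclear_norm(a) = 1.73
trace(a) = 1.41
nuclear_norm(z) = 6.52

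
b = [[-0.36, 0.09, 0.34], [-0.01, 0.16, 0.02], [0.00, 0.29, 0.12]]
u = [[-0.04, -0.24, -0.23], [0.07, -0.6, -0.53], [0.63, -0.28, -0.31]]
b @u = [[0.23, -0.06, -0.07], [0.02, -0.1, -0.09], [0.1, -0.21, -0.19]]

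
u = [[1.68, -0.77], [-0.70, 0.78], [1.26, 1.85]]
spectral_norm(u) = 2.30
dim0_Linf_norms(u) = [1.68, 1.85]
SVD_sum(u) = [[0.7, 0.53], [-0.07, -0.05], [1.69, 1.28]] + [[0.98, -1.30], [-0.63, 0.83], [-0.43, 0.57]]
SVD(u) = [[-0.38, 0.79], [0.04, -0.51], [-0.92, -0.35]] @ diag([2.2961569298311644, 2.0619076976403004]) @ [[-0.80, -0.6], [0.60, -0.8]]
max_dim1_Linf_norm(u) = 1.85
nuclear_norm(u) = 4.36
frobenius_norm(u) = 3.09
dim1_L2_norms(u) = [1.85, 1.05, 2.24]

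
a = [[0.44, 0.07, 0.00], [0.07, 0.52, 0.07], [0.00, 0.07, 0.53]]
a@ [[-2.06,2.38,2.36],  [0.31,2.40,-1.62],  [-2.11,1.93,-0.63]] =[[-0.88, 1.22, 0.92], [-0.13, 1.55, -0.72], [-1.1, 1.19, -0.45]]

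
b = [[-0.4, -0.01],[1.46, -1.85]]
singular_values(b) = [2.37, 0.32]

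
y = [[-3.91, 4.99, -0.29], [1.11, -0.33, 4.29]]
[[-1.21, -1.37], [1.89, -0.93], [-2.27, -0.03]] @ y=[[3.21, -5.59, -5.53], [-8.42, 9.74, -4.54], [8.84, -11.32, 0.53]]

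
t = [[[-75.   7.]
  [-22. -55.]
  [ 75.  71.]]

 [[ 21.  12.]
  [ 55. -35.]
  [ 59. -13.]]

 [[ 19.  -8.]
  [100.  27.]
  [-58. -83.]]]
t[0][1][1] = -55.0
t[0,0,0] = -75.0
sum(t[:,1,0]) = 133.0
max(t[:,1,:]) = 100.0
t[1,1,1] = -35.0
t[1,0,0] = 21.0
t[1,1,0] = 55.0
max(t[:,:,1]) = 71.0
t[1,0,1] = 12.0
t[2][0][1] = -8.0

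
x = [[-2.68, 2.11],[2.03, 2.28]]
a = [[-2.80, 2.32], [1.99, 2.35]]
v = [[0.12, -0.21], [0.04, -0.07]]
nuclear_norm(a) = 6.72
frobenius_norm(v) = 0.25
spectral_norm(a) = 3.64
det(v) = -0.00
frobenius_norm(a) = 4.76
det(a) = -11.20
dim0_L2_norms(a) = [3.44, 3.3]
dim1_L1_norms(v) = [0.33, 0.11]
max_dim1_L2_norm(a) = 3.64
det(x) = -10.39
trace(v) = 0.05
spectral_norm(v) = 0.25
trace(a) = -0.45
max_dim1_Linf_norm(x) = 2.68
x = v + a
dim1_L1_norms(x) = [4.79, 4.31]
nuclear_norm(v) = 0.25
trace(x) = -0.40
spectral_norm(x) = 3.43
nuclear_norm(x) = 6.46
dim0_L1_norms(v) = [0.16, 0.28]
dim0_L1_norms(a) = [4.79, 4.67]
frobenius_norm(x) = 4.58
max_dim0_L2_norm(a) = 3.44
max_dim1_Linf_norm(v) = 0.21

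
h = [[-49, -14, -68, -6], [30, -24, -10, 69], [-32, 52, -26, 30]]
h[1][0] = 30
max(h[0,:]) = -6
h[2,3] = 30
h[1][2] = -10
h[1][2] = -10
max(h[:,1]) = 52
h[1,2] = -10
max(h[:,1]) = 52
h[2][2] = -26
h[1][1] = -24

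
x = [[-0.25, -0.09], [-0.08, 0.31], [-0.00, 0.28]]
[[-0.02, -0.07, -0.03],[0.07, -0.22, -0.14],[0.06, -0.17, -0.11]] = x @ [[0.02, 0.50, 0.24], [0.22, -0.59, -0.38]]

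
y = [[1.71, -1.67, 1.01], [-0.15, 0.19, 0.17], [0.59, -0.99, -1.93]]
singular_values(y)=[2.65, 2.2, 0.0]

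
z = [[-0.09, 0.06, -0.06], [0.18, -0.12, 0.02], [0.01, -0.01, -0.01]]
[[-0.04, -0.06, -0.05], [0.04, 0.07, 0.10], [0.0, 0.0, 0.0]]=z @ [[-0.54, -0.22, 0.93], [-1.03, -0.87, 0.55], [0.47, 0.50, 0.06]]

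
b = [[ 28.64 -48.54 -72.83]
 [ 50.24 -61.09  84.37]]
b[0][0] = 28.64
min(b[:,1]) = -61.09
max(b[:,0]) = 50.24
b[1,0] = 50.24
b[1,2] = 84.37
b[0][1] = -48.54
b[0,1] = -48.54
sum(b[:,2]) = 11.540000000000006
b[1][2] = 84.37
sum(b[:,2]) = 11.540000000000006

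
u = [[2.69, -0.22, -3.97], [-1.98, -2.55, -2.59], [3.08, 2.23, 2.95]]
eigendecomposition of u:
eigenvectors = [[(-0.69+0j), (-0.69-0j), -0.26+0.00j], [(0.07-0.39j), (0.07+0.39j), 0.92+0.00j], [(-0.1+0.6j), -0.10-0.60j, (-0.3+0j)]]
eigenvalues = [(2.11+3.38j), (2.11-3.38j), (-1.13+0j)]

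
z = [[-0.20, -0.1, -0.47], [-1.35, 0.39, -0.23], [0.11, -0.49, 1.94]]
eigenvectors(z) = [[0.52, 0.29, -0.22], [0.84, -0.88, 0.05], [0.15, -0.38, 0.97]]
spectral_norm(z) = 2.12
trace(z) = 2.13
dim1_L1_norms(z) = [0.77, 1.97, 2.54]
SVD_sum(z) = [[-0.13,0.12,-0.43], [-0.19,0.18,-0.63], [0.53,-0.51,1.81]] + [[-0.02,0.00,0.01], [-1.17,0.19,0.4], [-0.41,0.07,0.14]] + [[-0.05, -0.22, -0.05], [0.00, 0.02, 0.00], [-0.01, -0.05, -0.01]]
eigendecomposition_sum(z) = [[-0.34, -0.08, -0.07],[-0.55, -0.13, -0.12],[-0.1, -0.02, -0.02]] + [[0.27, -0.18, 0.07], [-0.83, 0.55, -0.22], [-0.36, 0.24, -0.09]] + [[-0.13, 0.16, -0.47],[0.03, -0.04, 0.11],[0.57, -0.71, 2.05]]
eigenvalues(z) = [-0.49, 0.73, 1.89]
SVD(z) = [[-0.22, -0.02, 0.98], [-0.32, -0.94, -0.09], [0.92, -0.33, 0.2]] @ diag([2.1215376366829233, 1.3247369907304185, 0.24155736695110355]) @ [[0.27, -0.26, 0.93],[0.94, -0.15, -0.32],[-0.22, -0.95, -0.20]]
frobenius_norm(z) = 2.51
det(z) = -0.68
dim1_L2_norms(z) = [0.52, 1.42, 2.0]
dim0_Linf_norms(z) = [1.35, 0.49, 1.94]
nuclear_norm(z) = 3.69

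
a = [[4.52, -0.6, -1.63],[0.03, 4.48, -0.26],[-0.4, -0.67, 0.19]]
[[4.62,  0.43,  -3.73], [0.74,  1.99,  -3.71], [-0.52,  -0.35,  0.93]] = a @ [[0.93, 0.6, -0.65], [0.14, 0.51, -0.78], [-0.31, 1.21, 0.77]]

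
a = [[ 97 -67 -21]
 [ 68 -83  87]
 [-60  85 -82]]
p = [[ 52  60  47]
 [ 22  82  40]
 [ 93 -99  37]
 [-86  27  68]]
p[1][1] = 82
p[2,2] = 37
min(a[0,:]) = -67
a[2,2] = -82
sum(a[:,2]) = -16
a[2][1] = 85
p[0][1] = 60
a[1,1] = -83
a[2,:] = [-60, 85, -82]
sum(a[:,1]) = -65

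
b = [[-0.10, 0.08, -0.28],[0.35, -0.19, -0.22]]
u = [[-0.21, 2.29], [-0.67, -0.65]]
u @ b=[[0.82, -0.45, -0.44],[-0.16, 0.07, 0.33]]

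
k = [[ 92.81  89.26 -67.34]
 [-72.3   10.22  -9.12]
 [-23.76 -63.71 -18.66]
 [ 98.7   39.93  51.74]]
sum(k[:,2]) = -43.38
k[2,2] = -18.66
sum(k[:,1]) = 75.7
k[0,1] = 89.26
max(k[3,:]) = 98.7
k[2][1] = -63.71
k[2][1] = -63.71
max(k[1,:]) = 10.22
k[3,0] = 98.7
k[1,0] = -72.3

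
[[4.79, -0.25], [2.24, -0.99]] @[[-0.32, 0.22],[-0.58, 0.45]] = [[-1.39, 0.94], [-0.14, 0.05]]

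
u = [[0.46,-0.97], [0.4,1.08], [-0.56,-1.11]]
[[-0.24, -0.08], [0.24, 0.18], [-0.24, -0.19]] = u @ [[-0.03,0.09], [0.23,0.13]]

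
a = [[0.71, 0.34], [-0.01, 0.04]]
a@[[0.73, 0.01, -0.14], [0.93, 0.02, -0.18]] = [[0.83, 0.01, -0.16], [0.03, 0.00, -0.01]]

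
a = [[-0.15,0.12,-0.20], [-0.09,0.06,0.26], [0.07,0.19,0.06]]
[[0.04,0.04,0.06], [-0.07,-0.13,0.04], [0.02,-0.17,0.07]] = a @ [[0.14, -0.27, -0.11], [0.11, -0.68, 0.4], [-0.24, -0.43, 0.02]]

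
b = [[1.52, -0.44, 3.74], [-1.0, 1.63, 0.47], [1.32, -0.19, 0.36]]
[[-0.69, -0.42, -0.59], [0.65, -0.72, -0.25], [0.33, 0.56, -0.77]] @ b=[[-1.41, -0.27, -2.99],[1.38, -1.41, 2.0],[-1.07, 0.91, 1.22]]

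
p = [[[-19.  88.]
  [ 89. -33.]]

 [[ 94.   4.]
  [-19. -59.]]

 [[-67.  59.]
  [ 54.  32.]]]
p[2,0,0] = -67.0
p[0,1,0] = 89.0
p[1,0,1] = 4.0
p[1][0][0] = 94.0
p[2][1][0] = 54.0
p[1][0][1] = 4.0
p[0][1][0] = 89.0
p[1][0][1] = 4.0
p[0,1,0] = 89.0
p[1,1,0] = -19.0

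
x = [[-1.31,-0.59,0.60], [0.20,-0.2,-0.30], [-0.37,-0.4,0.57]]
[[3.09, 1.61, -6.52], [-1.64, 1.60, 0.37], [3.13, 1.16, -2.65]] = x @ [[0.23, 0.57, 3.58], [-0.01, -5.38, 2.55], [5.64, -1.37, -0.54]]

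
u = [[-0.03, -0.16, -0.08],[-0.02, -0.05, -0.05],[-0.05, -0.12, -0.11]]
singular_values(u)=[0.26, 0.04, 0.0]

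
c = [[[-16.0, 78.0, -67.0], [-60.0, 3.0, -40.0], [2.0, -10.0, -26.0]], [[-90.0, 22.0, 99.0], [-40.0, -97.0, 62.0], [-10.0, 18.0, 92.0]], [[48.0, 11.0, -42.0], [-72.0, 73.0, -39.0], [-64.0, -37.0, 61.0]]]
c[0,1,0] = -60.0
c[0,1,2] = -40.0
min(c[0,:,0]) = -60.0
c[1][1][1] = -97.0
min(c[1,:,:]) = -97.0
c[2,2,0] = -64.0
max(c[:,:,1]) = 78.0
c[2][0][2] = -42.0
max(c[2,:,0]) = 48.0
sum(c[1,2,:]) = 100.0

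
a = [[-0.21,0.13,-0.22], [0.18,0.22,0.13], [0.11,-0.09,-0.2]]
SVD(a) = [[-0.70, 0.68, -0.21], [0.66, 0.51, -0.55], [-0.27, -0.52, -0.81]] @ diag([0.38528859618796313, 0.2717848968677589, 0.21209824959695045]) @ [[0.61, 0.20, 0.76], [-0.4, 0.91, 0.08], [-0.68, -0.35, 0.64]]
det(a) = 0.02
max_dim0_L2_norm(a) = 0.32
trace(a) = -0.19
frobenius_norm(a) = 0.52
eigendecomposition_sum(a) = [[0.03+0.00j,(0.08-0j),(0.01+0j)], [(0.09+0j),0.24-0.00j,(0.02+0j)], [(-0.01-0j),-0.03+0.00j,(-0+0j)]] + [[(-0.12+0.05j), (0.03-0.04j), -0.11-0.15j],[0.04-0.03j, (-0.01+0.02j), (0.05+0.05j)],[(0.06+0.09j), -0.03-0.02j, -0.10+0.11j]] + [[-0.12-0.05j,(0.03+0.04j),-0.11+0.15j], [(0.04+0.03j),(-0.01-0.02j),0.05-0.05j], [0.06-0.09j,-0.03+0.02j,(-0.1-0.11j)]]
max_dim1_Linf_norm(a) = 0.22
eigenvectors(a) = [[-0.31+0.00j, (0.75+0j), (0.75-0j)], [(-0.94+0j), (-0.29+0.05j), -0.29-0.05j], [0.11+0.00j, -0.11-0.58j, (-0.11+0.58j)]]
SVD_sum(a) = [[-0.17,-0.05,-0.21], [0.16,0.05,0.19], [-0.06,-0.02,-0.08]] + [[-0.07, 0.17, 0.01], [-0.06, 0.13, 0.01], [0.06, -0.13, -0.01]] + [[0.03, 0.02, -0.03], [0.08, 0.04, -0.07], [0.12, 0.06, -0.11]]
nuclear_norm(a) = 0.87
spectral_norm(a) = 0.39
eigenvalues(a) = [(0.26+0j), (-0.23+0.18j), (-0.23-0.18j)]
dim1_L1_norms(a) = [0.56, 0.53, 0.4]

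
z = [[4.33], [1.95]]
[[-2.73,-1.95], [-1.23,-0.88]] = z @ [[-0.63, -0.45]]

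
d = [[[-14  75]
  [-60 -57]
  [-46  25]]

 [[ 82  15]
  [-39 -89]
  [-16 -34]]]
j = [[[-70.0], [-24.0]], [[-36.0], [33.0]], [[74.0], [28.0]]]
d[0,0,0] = -14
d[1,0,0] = 82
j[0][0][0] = -70.0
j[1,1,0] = 33.0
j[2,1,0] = 28.0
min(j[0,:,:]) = -70.0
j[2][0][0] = 74.0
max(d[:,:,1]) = 75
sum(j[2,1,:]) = 28.0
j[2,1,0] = 28.0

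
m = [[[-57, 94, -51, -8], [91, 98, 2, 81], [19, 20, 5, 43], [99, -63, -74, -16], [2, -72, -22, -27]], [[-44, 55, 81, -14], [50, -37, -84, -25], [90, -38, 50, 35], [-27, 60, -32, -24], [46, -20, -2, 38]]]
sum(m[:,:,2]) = -127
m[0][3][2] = -74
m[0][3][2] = -74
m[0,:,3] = [-8, 81, 43, -16, -27]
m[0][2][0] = 19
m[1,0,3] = -14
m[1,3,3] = -24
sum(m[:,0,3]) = -22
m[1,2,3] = 35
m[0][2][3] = 43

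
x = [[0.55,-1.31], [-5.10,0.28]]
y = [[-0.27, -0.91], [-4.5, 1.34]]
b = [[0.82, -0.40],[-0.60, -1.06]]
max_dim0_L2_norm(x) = 5.13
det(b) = -1.11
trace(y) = 1.07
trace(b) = -0.24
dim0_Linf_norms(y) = [4.5, 1.34]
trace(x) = 0.83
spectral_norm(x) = 5.15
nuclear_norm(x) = 6.42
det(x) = -6.53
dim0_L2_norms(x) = [5.13, 1.34]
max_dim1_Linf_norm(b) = 1.06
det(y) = -4.46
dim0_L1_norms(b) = [1.42, 1.46]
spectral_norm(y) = 4.70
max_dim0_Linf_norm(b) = 1.06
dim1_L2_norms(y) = [0.95, 4.7]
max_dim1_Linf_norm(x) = 5.1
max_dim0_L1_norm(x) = 5.65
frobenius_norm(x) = 5.30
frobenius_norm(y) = 4.79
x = y + b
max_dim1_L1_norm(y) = 5.84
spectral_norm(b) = 1.22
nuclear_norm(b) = 2.13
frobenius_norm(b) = 1.52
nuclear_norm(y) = 5.64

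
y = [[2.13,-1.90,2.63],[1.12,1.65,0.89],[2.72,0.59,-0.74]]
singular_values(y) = [4.08, 2.96, 1.65]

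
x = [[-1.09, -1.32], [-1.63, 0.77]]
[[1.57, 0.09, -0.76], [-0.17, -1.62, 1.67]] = x @ [[-0.33, 0.69, -0.54],[-0.92, -0.64, 1.02]]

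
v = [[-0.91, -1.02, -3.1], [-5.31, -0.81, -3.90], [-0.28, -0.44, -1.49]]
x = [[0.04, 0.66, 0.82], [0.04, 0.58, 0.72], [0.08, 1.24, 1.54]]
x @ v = [[-3.77, -0.94, -3.92], [-3.32, -0.83, -3.46], [-7.09, -1.76, -7.38]]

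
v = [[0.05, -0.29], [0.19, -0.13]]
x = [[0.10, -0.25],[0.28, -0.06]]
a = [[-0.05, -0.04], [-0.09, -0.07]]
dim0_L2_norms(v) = [0.2, 0.32]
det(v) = 0.05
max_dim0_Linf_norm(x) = 0.28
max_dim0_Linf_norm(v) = 0.29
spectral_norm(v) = 0.35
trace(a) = -0.12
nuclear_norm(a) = 0.13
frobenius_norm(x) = 0.39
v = a + x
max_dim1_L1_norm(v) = 0.34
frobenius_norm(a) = 0.13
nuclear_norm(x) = 0.53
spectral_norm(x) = 0.35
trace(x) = 0.04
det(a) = -0.00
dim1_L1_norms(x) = [0.35, 0.34]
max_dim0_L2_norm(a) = 0.1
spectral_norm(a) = 0.13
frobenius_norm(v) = 0.37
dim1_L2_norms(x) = [0.27, 0.29]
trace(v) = -0.08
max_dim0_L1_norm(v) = 0.42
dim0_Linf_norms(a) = [0.09, 0.07]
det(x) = 0.06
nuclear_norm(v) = 0.49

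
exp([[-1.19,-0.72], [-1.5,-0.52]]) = [[0.53, -0.37], [-0.77, 0.88]]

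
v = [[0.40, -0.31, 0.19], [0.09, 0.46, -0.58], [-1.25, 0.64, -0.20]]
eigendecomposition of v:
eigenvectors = [[0.27+0.13j, (0.27-0.13j), -0.27+0.00j], [-0.09-0.60j, -0.09+0.60j, (-0.73+0j)], [-0.74+0.00j, -0.74-0.00j, (-0.62+0j)]]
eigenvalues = [(0.33+0.73j), (0.33-0.73j), 0j]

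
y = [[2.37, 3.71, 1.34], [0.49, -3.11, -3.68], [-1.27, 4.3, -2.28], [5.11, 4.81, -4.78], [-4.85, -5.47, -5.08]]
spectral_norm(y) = 11.59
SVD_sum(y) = [[2.57, 3.69, 0.82],  [-1.63, -2.34, -0.52],  [1.32, 1.89, 0.42],  [3.32, 4.76, 1.06],  [-4.53, -6.50, -1.45]] + [[-0.08,-0.06,0.53],[0.51,0.37,-3.28],[0.39,0.28,-2.48],[0.92,0.67,-5.9],[0.55,0.41,-3.57]] + [[-0.12,0.08,-0.01], [1.61,-1.15,0.12], [-2.98,2.12,-0.22], [0.87,-0.62,0.06], [-0.87,0.62,-0.06]]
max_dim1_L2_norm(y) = 8.9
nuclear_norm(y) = 24.23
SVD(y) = [[0.39,-0.07,0.03], [-0.25,0.41,-0.45], [0.2,0.31,0.83], [0.51,0.73,-0.24], [-0.69,0.44,0.24]] @ diag([11.594107120260686, 8.196962176430418, 4.434567753692511]) @ [[0.56,0.81,0.18],[0.15,0.11,-0.98],[-0.81,0.58,-0.06]]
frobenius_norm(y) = 14.88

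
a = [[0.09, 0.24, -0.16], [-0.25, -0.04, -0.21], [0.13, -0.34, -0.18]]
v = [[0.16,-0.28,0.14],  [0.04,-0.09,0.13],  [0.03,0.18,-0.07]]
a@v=[[0.02,-0.08,0.06], [-0.05,0.04,-0.03], [0.00,-0.04,-0.01]]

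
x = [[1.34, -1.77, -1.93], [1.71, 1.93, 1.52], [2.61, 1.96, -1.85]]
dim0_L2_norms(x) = [3.4, 3.27, 3.08]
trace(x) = 1.42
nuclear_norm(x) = 8.96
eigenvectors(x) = [[0.70+0.00j, (0.7-0j), 0.26+0.00j], [-0.28-0.54j, -0.28+0.54j, -0.44+0.00j], [0.11-0.37j, 0.11+0.37j, (0.86+0j)]]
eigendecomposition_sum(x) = [[0.56+1.62j, -1.06+1.08j, -0.71+0.06j], [1.04-1.08j, (1.26+0.4j), 0.33+0.53j], [0.94-0.04j, (0.4+0.73j), -0.08+0.39j]] + [[0.56-1.62j, -1.06-1.08j, (-0.71-0.06j)],[1.04+1.08j, 1.26-0.40j, (0.33-0.53j)],[(0.94+0.04j), (0.4-0.73j), (-0.08-0.39j)]] + [[0.22+0.00j, (0.35+0j), (-0.51-0j)], [-0.37-0.00j, (-0.59-0j), 0.86+0.00j], [(0.72+0j), 1.15+0.00j, -1.69-0.00j]]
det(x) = -18.14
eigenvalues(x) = [(1.74+2.4j), (1.74-2.4j), (-2.06+0j)]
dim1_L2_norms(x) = [2.94, 2.99, 3.75]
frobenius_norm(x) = 5.63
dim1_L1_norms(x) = [5.04, 5.16, 6.42]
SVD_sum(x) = [[0.42, 0.31, -0.14], [1.57, 1.16, -0.54], [2.82, 2.08, -0.97]] + [[0.47, -1.67, -2.19], [-0.35, 1.22, 1.61], [0.12, -0.43, -0.57]] + [[0.44, -0.41, 0.41], [0.49, -0.45, 0.45], [-0.34, 0.31, -0.31]]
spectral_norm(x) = 4.20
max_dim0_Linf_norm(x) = 2.61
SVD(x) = [[0.13, -0.79, -0.6],[0.48, 0.58, -0.66],[0.87, -0.2, 0.46]] @ diag([4.1996157572717, 3.5449702018777747, 1.2187755162760234]) @ [[0.78, 0.57, -0.27], [-0.17, 0.6, 0.78], [-0.61, 0.56, -0.56]]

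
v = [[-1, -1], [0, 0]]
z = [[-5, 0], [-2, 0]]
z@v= [[5, 5], [2, 2]]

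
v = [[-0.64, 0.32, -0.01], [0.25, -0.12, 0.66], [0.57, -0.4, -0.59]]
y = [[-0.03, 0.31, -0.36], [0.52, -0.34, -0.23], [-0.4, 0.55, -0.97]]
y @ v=[[-0.11, 0.10, 0.42], [-0.55, 0.30, -0.09], [-0.16, 0.19, 0.94]]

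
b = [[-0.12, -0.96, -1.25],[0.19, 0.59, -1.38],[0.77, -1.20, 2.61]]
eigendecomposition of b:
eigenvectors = [[-0.19+0.00j, 0.85+0.00j, 0.85-0.00j], [-0.48+0.00j, (0.08-0.45j), (0.08+0.45j)], [(0.86+0j), -0.13-0.25j, -0.13+0.25j]]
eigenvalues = [(3.12+0j), (-0.02+0.87j), (-0.02-0.87j)]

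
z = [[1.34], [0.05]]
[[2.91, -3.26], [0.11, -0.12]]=z @[[2.17, -2.43]]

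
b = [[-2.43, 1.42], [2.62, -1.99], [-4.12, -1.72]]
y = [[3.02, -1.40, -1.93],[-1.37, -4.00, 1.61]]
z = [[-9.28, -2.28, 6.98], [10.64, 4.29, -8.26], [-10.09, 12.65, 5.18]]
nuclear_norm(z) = 34.52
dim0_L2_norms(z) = [17.35, 13.55, 11.99]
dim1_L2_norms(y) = [3.85, 4.52]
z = b @ y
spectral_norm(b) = 5.46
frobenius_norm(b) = 6.22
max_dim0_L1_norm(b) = 9.17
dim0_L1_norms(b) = [9.17, 5.13]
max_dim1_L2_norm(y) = 4.52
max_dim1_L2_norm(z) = 16.99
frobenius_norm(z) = 25.07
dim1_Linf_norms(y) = [3.02, 4.0]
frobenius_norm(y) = 5.94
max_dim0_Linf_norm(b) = 4.12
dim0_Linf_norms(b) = [4.12, 1.99]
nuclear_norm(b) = 8.43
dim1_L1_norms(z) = [18.54, 23.19, 27.92]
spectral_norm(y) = 4.57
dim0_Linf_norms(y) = [3.02, 4.0, 1.93]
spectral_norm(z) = 21.32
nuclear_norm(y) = 8.36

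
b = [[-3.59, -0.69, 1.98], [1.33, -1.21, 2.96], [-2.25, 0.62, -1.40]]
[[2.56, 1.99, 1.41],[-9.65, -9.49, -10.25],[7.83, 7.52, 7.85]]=b @[[-1.98, -1.81, -1.76], [1.25, 1.94, 3.16], [-1.86, -1.60, -1.38]]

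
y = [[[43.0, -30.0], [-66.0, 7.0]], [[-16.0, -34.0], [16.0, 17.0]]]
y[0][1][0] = -66.0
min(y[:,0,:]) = -34.0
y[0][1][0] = -66.0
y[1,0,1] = -34.0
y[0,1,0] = -66.0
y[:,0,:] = [[43.0, -30.0], [-16.0, -34.0]]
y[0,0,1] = -30.0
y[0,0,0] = 43.0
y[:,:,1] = [[-30.0, 7.0], [-34.0, 17.0]]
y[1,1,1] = 17.0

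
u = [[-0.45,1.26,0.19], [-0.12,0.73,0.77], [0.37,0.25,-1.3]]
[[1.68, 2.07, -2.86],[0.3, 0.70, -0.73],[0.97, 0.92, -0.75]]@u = [[-2.06,2.91,5.63], [-0.49,0.71,1.54], [-0.82,1.71,1.87]]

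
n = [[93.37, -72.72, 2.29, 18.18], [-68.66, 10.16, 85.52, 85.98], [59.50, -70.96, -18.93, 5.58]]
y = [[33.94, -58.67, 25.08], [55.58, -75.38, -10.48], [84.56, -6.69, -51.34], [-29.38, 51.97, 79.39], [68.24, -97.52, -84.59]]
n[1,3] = 85.98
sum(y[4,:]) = -113.87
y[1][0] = 55.58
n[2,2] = -18.93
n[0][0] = 93.37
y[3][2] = 79.39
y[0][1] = -58.67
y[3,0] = -29.38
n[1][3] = 85.98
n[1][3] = 85.98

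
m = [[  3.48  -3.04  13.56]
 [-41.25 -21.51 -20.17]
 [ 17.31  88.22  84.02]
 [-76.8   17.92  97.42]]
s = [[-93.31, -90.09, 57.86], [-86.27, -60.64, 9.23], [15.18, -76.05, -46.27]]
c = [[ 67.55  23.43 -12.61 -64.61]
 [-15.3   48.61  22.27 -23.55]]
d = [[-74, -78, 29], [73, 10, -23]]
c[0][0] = 67.55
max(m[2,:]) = 88.22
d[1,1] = 10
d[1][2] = -23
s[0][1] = -90.09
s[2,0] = 15.18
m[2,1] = 88.22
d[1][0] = 73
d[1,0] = 73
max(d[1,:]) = 73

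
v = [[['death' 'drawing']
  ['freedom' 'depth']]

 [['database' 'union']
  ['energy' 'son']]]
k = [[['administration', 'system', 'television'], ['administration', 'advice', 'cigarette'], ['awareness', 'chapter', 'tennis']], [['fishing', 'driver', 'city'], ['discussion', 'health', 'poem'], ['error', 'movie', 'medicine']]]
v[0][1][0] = 'freedom'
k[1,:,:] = [['fishing', 'driver', 'city'], ['discussion', 'health', 'poem'], ['error', 'movie', 'medicine']]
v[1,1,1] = 'son'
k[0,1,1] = 'advice'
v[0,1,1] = 'depth'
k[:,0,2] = ['television', 'city']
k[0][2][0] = 'awareness'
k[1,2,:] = ['error', 'movie', 'medicine']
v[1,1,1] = 'son'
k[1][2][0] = 'error'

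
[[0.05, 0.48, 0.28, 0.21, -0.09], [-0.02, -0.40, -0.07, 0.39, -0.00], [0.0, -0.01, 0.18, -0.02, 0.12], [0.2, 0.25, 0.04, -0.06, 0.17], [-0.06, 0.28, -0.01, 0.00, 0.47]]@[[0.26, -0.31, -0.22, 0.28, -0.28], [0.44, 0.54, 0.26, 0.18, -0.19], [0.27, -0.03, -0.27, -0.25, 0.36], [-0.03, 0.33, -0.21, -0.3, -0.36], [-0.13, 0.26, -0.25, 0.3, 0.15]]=[[0.31, 0.28, 0.02, -0.06, -0.09],[-0.21, -0.08, -0.16, -0.18, -0.08],[0.03, 0.01, -0.08, -0.0, 0.09],[0.15, 0.10, -0.02, 0.16, -0.04],[0.04, 0.29, -0.03, 0.18, 0.03]]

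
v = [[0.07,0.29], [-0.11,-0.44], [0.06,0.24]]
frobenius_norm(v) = 0.60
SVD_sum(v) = [[0.07, 0.29],[-0.11, -0.44],[0.06, 0.24]] + [[-0.0, 0.00], [-0.00, 0.00], [0.0, -0.0]]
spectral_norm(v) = 0.60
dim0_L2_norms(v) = [0.14, 0.58]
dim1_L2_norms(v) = [0.3, 0.45, 0.25]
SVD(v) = [[-0.5, -0.87],[0.76, -0.44],[-0.41, 0.24]] @ diag([0.5965698522334305, 0.0021003347787743676]) @ [[-0.24, -0.97],  [0.97, -0.24]]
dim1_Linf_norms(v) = [0.29, 0.44, 0.24]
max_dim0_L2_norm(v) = 0.58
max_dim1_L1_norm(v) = 0.55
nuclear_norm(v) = 0.60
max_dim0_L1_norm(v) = 0.97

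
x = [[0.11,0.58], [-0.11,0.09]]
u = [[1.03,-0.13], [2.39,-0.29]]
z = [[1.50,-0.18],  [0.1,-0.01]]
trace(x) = 0.20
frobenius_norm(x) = 0.61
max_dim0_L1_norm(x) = 0.67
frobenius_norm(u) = 2.62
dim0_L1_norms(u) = [3.42, 0.42]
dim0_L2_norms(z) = [1.5, 0.18]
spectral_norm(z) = 1.51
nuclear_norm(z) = 1.52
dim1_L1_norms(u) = [1.16, 2.68]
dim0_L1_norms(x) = [0.22, 0.67]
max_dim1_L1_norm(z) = 1.68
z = x @ u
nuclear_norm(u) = 2.63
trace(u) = 0.74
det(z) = 0.00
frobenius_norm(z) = 1.51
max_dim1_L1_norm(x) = 0.69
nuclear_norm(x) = 0.72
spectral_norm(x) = 0.59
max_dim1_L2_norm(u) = 2.41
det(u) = 0.01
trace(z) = 1.49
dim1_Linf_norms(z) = [1.5, 0.1]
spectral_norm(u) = 2.62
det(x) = 0.07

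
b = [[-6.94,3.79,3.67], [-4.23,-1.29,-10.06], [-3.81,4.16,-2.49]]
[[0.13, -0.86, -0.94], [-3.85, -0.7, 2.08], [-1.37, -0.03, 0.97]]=b @ [[0.15, 0.19, 0.08], [-0.00, 0.15, 0.15], [0.32, -0.03, -0.26]]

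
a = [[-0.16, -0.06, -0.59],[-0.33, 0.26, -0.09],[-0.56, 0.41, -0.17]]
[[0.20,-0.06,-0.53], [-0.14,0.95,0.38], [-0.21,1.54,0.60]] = a@[[-0.06, -1.25, -0.62], [-0.70, 2.15, 1.02], [-0.26, 0.23, 0.96]]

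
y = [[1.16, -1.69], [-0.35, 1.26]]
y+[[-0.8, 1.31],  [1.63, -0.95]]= [[0.36, -0.38], [1.28, 0.31]]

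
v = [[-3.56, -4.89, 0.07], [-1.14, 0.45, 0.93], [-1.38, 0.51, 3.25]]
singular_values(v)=[6.09, 3.77, 0.67]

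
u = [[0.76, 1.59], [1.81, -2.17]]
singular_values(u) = [2.96, 1.53]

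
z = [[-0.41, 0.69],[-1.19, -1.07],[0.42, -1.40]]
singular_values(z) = [1.91, 1.29]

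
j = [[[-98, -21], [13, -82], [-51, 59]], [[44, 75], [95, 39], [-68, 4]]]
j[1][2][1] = 4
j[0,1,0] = 13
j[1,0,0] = 44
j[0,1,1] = -82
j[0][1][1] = -82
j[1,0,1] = 75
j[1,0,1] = 75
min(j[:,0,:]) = -98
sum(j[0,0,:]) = -119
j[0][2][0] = -51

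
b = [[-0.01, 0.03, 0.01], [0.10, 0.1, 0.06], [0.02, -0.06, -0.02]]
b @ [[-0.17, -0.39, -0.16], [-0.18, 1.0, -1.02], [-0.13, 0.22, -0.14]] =[[-0.00, 0.04, -0.03], [-0.04, 0.07, -0.13], [0.01, -0.07, 0.06]]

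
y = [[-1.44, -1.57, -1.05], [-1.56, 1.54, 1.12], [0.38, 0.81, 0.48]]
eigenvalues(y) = [2.6, -1.95, -0.07]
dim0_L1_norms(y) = [3.38, 3.92, 2.65]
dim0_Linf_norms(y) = [1.56, 1.57, 1.12]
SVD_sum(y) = [[-0.06, -1.59, -1.09], [0.06, 1.53, 1.05], [0.03, 0.78, 0.54]] + [[-1.38,0.01,0.06], [-1.62,0.01,0.07], [0.35,-0.00,-0.01]] + [[-0.0, 0.01, -0.02],[0.00, -0.00, 0.00],[-0.0, 0.03, -0.04]]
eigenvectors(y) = [[-0.41, 0.84, 0.01], [0.87, 0.47, -0.56], [0.26, -0.29, 0.83]]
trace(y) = 0.58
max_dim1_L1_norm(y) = 4.22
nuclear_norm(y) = 5.05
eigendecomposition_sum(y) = [[0.29, -0.89, -0.61], [-0.62, 1.92, 1.32], [-0.18, 0.57, 0.39]] + [[-1.73, -0.68, -0.43], [-0.96, -0.38, -0.24], [0.59, 0.23, 0.15]] + [[-0.00,0.00,-0.0],[0.02,-0.0,0.04],[-0.02,0.01,-0.06]]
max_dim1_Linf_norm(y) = 1.57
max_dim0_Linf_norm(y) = 1.57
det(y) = 0.34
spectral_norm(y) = 2.84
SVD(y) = [[0.68, 0.64, 0.36], [-0.65, 0.75, -0.1], [-0.33, -0.16, 0.93]] @ diag([2.8418518531000414, 2.1569221254553868, 0.05536234959671802]) @ [[-0.03, -0.82, -0.56],[-1.00, 0.01, 0.04],[-0.03, 0.57, -0.82]]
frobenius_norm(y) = 3.57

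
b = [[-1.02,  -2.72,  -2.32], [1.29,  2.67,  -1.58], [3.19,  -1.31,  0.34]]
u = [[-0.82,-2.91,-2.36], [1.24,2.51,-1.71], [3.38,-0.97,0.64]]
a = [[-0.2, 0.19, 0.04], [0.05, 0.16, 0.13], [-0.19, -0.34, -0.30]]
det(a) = -0.00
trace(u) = 2.33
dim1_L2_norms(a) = [0.28, 0.21, 0.49]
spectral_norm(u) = 4.24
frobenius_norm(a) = 0.60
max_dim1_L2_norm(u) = 3.84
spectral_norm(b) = 4.20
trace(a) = -0.34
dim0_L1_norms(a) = [0.44, 0.69, 0.47]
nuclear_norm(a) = 0.81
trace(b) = 1.99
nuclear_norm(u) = 10.57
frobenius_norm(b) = 6.09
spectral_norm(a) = 0.54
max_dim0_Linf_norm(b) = 3.19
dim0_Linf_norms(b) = [3.19, 2.72, 2.32]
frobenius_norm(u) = 6.18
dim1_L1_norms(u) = [6.09, 5.46, 4.99]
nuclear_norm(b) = 10.40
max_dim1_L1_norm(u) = 6.09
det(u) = 42.03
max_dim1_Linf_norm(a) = 0.34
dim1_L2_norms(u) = [3.84, 3.28, 3.57]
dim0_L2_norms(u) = [3.69, 3.96, 2.98]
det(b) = 39.77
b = a + u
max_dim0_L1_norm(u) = 6.39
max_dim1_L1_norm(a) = 0.83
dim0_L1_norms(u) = [5.44, 6.39, 4.71]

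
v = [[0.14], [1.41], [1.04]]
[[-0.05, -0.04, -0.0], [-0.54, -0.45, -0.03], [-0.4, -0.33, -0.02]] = v@ [[-0.38, -0.32, -0.02]]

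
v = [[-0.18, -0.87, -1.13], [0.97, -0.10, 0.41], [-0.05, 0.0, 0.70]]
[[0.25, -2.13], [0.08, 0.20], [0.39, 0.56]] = v@[[-0.24, 0.01],[-0.94, 1.41],[0.54, 0.80]]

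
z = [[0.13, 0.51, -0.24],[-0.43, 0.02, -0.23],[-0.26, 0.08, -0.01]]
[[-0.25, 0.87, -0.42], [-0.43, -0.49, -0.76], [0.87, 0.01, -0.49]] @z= [[-0.30, -0.14, -0.14],[0.35, -0.29, 0.22],[0.24, 0.4, -0.21]]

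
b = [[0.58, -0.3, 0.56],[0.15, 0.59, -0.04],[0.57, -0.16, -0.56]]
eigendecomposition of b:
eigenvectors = [[(0.36+0j), -0.79+0.00j, (-0.79-0j)], [-0.07+0.00j, (-0.28+0.43j), -0.28-0.43j], [-0.93+0.00j, -0.32-0.01j, -0.32+0.01j]]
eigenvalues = [(-0.79+0j), (0.7+0.17j), (0.7-0.17j)]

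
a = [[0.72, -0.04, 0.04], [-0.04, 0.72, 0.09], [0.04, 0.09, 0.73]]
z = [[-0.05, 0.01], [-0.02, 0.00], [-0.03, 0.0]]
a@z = [[-0.04, 0.01],  [-0.02, -0.00],  [-0.03, 0.00]]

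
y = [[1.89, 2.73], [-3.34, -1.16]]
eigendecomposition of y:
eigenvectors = [[(-0.34-0.58j), -0.34+0.58j],[0.74+0.00j, 0.74-0.00j]]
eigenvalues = [(0.37+2.61j), (0.37-2.61j)]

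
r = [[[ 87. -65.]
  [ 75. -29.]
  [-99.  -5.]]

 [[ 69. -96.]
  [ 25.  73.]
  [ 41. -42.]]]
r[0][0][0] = 87.0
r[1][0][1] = -96.0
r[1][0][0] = 69.0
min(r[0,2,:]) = -99.0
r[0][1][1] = -29.0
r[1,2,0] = 41.0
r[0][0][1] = -65.0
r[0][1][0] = 75.0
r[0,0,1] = -65.0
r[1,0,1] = -96.0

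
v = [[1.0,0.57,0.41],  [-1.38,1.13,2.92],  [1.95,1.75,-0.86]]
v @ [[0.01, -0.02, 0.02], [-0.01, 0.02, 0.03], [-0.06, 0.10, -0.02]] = [[-0.02, 0.03, 0.03],[-0.20, 0.34, -0.05],[0.05, -0.09, 0.11]]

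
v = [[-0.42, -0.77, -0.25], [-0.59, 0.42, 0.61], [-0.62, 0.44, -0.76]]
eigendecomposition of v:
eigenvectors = [[(0.48+0j), (0.09+0.35j), (0.09-0.35j)], [(-0.8+0j), 0.39+0.20j, 0.39-0.20j], [(-0.36+0j), (-0.82+0j), (-0.82-0j)]]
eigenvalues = [(1.05+0j), (-0.9+0.16j), (-0.9-0.16j)]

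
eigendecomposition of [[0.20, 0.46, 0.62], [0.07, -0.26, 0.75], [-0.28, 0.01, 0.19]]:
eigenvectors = [[0.80+0.00j, 0.80-0.00j, (-0.43+0j)], [0.28+0.31j, 0.28-0.31j, (0.88+0j)], [(-0.08+0.42j), (-0.08-0.42j), -0.20+0.00j]]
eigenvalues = [(0.3+0.51j), (0.3-0.51j), (-0.46+0j)]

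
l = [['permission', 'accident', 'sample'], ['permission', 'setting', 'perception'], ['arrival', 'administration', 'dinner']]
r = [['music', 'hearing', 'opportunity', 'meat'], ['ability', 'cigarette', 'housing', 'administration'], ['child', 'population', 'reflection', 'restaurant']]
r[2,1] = 'population'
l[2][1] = 'administration'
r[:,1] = ['hearing', 'cigarette', 'population']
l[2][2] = 'dinner'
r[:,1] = ['hearing', 'cigarette', 'population']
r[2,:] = ['child', 'population', 'reflection', 'restaurant']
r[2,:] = ['child', 'population', 'reflection', 'restaurant']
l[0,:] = ['permission', 'accident', 'sample']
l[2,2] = 'dinner'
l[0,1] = 'accident'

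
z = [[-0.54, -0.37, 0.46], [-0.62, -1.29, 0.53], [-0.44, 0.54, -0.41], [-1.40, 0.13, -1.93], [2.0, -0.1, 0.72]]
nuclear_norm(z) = 5.80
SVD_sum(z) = [[-0.08, 0.01, -0.07], [-0.05, 0.0, -0.04], [-0.50, 0.05, -0.40], [-1.79, 0.17, -1.43], [1.57, -0.15, 1.25]] + [[-0.36,  -0.54,  0.39], [-0.71,  -1.06,  0.76], [0.18,  0.28,  -0.20], [0.2,  0.30,  -0.21], [0.24,  0.37,  -0.26]] + [[-0.10, 0.16, 0.14], [0.13, -0.23, -0.20], [-0.13, 0.22, 0.18], [0.2, -0.34, -0.29], [0.18, -0.32, -0.27]]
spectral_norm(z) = 3.13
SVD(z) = [[-0.03, 0.41, -0.28], [-0.02, 0.81, 0.39], [-0.20, -0.21, -0.37], [-0.74, -0.23, 0.58], [0.64, -0.28, 0.54]] @ diag([3.126601603508352, 1.83669400494473, 0.8389979410815585]) @ [[0.78, -0.07, 0.62], [-0.48, -0.72, 0.51], [0.41, -0.7, -0.59]]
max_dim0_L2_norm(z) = 2.61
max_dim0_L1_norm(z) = 5.0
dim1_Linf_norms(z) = [0.54, 1.29, 0.54, 1.93, 2.0]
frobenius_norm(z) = 3.72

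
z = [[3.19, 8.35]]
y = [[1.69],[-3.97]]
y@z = [[5.39, 14.11], [-12.66, -33.15]]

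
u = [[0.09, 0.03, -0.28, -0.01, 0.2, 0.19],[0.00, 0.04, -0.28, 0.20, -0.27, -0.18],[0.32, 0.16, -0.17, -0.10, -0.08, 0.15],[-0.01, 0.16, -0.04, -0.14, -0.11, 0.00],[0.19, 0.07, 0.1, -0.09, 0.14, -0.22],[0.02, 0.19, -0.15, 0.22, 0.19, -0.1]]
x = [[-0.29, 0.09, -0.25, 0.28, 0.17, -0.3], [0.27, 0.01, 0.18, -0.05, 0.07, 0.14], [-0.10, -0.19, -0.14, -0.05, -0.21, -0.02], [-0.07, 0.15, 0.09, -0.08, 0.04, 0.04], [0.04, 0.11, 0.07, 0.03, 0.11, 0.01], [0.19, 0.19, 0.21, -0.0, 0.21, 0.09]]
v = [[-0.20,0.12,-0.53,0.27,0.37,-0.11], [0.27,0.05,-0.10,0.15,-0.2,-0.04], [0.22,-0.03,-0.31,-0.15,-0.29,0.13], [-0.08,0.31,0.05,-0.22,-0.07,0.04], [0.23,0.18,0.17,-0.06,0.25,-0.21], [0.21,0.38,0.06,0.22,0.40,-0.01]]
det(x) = -0.00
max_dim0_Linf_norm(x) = 0.3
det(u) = -0.00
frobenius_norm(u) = 0.96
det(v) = -0.00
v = x + u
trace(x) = -0.30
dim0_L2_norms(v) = [0.51, 0.54, 0.65, 0.47, 0.7, 0.28]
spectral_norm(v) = 0.87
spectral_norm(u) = 0.56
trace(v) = -0.44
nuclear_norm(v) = 2.90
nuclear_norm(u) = 2.16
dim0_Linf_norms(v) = [0.27, 0.38, 0.53, 0.27, 0.4, 0.21]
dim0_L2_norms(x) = [0.46, 0.34, 0.41, 0.3, 0.37, 0.35]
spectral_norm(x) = 0.72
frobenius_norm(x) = 0.92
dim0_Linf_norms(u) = [0.32, 0.19, 0.28, 0.22, 0.27, 0.22]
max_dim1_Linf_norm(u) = 0.32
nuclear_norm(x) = 1.47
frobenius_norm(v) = 1.33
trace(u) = -0.14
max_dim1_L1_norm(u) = 0.98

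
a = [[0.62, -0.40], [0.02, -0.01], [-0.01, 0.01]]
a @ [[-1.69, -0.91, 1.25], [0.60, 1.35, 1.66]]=[[-1.29, -1.10, 0.11],[-0.04, -0.03, 0.01],[0.02, 0.02, 0.00]]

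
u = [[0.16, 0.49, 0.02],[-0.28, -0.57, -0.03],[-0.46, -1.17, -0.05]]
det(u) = 0.00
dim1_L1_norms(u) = [0.67, 0.88, 1.68]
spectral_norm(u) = 1.50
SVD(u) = [[-0.34, -0.58, 0.74], [0.42, -0.80, -0.43], [0.84, 0.17, 0.52]] @ diag([1.499928008821099, 0.059270292956301526, 0.0017322606178968327]) @ [[-0.37,-0.93,-0.04],[0.92,-0.37,0.07],[-0.08,-0.01,1.0]]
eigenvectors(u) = [[0.39,-0.47,-0.07], [-0.36,0.24,-0.02], [-0.85,0.85,1.0]]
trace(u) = -0.46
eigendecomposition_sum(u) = [[0.47,0.76,0.05], [-0.44,-0.71,-0.04], [-1.02,-1.66,-0.1]] + [[-0.31, -0.27, -0.03], [0.16, 0.14, 0.01], [0.56, 0.49, 0.05]] + [[-0.00, 0.0, -0.00], [-0.0, 0.0, -0.0], [0.01, -0.00, 0.00]]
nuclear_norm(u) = 1.56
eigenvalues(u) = [-0.34, -0.12, 0.0]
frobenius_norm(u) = 1.50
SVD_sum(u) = [[0.19, 0.48, 0.02], [-0.24, -0.59, -0.03], [-0.47, -1.17, -0.05]] + [[-0.03,  0.01,  -0.0], [-0.04,  0.02,  -0.00], [0.01,  -0.00,  0.0]] + [[-0.00, -0.00, 0.0], [0.0, 0.0, -0.0], [-0.0, -0.00, 0.00]]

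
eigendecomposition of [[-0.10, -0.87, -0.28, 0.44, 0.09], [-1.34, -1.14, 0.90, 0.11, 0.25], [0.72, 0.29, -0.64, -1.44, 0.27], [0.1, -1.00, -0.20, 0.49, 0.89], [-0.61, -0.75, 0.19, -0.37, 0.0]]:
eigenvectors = [[0.28+0.00j, 0.57+0.00j, (0.27+0.14j), (0.27-0.14j), (-0.65+0j)],[0.77+0.00j, (-0.46+0j), 0.08-0.38j, 0.08+0.38j, 0.34+0.00j],[(-0.32+0j), -0.33+0.00j, (0.66+0j), (0.66-0j), (-0.62+0j)],[(0.11+0j), (0.56+0j), 0.10-0.36j, (0.1+0.36j), 0.07+0.00j],[(0.46+0j), (-0.23+0j), (0.42-0.02j), (0.42+0.02j), (0.27+0j)]]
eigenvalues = [(-1.84+0j), (1.16+0j), (-0.35+0.76j), (-0.35-0.76j), (-0+0j)]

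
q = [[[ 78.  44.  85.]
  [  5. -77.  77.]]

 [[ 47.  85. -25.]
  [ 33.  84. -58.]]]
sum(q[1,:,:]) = 166.0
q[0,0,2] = 85.0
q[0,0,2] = 85.0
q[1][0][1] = 85.0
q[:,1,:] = [[5.0, -77.0, 77.0], [33.0, 84.0, -58.0]]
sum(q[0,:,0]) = 83.0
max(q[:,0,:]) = 85.0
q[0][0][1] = 44.0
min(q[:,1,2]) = -58.0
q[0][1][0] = 5.0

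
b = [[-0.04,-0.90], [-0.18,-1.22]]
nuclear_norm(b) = 1.60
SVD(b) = [[-0.59, -0.81], [-0.81, 0.59]] @ diag([1.5254156753690618, 0.07420928067532288]) @ [[0.11, 0.99], [-0.99, 0.11]]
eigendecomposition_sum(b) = [[0.08, -0.05], [-0.01, 0.01]] + [[-0.12, -0.85], [-0.17, -1.23]]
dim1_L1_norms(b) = [0.94, 1.4]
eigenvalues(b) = [0.08, -1.34]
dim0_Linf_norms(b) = [0.18, 1.22]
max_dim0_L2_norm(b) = 1.52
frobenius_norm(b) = 1.53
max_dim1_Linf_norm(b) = 1.22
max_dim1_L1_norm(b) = 1.4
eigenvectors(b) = [[0.99,0.57],[-0.14,0.82]]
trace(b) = -1.26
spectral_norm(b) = 1.53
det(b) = -0.11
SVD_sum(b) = [[-0.1,  -0.89], [-0.14,  -1.22]] + [[0.06, -0.01], [-0.04, 0.00]]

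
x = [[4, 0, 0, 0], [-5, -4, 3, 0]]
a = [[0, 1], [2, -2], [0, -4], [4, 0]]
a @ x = [[-5, -4, 3, 0], [18, 8, -6, 0], [20, 16, -12, 0], [16, 0, 0, 0]]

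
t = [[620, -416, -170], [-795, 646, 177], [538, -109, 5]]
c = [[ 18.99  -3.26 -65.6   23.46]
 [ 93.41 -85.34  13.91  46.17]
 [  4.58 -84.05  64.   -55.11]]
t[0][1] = -416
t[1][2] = 177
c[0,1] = -3.26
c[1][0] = 93.41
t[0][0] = 620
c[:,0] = [18.99, 93.41, 4.58]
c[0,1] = -3.26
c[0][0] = 18.99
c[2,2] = 64.0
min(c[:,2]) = -65.6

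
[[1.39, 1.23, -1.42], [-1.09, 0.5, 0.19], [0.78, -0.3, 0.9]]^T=[[1.39, -1.09, 0.78],[1.23, 0.50, -0.3],[-1.42, 0.19, 0.90]]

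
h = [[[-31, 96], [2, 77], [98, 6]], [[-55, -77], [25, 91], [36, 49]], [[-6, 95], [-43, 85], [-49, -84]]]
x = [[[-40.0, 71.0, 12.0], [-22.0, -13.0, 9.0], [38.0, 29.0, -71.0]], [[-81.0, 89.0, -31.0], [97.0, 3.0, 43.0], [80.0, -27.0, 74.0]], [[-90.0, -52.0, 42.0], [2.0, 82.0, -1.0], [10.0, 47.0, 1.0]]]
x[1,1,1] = 3.0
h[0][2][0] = 98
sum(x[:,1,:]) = 200.0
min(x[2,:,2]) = -1.0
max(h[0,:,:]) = 98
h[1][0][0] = -55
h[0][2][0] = 98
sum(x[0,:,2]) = -50.0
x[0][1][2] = 9.0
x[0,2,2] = -71.0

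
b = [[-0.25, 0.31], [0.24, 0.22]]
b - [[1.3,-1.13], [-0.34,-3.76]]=[[-1.55, 1.44], [0.58, 3.98]]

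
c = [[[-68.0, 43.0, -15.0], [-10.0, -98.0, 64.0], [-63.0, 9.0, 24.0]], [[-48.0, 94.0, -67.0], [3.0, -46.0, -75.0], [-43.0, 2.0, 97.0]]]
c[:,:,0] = [[-68.0, -10.0, -63.0], [-48.0, 3.0, -43.0]]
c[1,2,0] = -43.0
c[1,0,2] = -67.0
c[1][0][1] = 94.0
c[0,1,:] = [-10.0, -98.0, 64.0]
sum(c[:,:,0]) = -229.0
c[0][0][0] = -68.0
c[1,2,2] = 97.0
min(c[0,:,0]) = -68.0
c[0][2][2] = 24.0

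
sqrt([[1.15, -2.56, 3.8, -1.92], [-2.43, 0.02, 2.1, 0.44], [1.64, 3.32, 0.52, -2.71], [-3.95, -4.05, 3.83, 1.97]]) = [[(1.57+1.07j), 0.28+1.58j, (0.33-1.45j), -1.33-0.27j], [(-0.46+0.68j), 1.46+1.01j, 0.18-0.92j, -0.34-0.19j], [0.76-0.21j, 1.74-0.49j, (0.44+0.37j), -1.39+0.34j], [-0.53+1.36j, (0.38+1.97j), -0.03-1.82j, 0.23-0.28j]]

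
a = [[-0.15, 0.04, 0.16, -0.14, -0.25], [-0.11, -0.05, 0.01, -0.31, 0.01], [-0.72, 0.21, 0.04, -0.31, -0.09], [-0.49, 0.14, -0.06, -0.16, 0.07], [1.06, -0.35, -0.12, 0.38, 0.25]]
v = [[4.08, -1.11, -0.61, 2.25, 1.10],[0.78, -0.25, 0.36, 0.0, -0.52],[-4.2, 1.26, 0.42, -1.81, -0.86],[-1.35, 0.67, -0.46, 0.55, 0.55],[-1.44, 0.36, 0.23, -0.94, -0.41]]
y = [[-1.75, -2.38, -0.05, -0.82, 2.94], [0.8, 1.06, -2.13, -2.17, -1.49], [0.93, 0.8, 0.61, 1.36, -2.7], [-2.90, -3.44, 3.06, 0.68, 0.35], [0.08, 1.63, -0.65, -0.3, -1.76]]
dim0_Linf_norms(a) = [1.06, 0.35, 0.16, 0.38, 0.25]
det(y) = 26.39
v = y @ a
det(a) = -0.00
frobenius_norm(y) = 8.87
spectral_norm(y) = 7.31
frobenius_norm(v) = 7.44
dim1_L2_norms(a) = [0.36, 0.33, 0.82, 0.54, 1.21]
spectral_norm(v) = 7.23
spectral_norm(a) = 1.58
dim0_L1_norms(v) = [11.85, 3.65, 2.08, 5.55, 3.44]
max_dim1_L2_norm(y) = 5.49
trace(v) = 4.39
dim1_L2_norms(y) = [4.25, 3.64, 3.32, 5.49, 2.5]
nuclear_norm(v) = 9.36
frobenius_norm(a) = 1.63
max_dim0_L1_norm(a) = 2.53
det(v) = -0.00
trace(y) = -1.16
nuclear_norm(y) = 15.29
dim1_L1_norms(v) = [9.15, 1.91, 8.55, 3.58, 3.38]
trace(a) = -0.07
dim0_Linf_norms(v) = [4.2, 1.26, 0.61, 2.25, 1.1]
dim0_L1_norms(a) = [2.53, 0.79, 0.39, 1.3, 0.67]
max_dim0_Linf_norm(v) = 4.2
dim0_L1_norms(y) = [6.46, 9.31, 6.5, 5.33, 9.24]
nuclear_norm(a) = 2.20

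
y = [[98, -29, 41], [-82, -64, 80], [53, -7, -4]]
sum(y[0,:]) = 110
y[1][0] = -82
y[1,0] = -82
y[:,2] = [41, 80, -4]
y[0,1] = -29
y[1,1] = -64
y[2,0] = 53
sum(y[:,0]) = 69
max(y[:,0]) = 98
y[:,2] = [41, 80, -4]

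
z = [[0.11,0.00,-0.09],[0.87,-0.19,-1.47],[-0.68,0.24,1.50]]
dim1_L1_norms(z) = [0.2, 2.53, 2.42]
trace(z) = 1.42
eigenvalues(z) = [1.3, 0.11, 0.0]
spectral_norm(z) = 2.39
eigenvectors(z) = [[0.05, 0.31, -0.2], [0.72, 0.95, 0.95], [-0.70, -0.01, -0.24]]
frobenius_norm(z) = 2.40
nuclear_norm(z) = 2.54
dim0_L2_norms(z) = [1.11, 0.31, 2.1]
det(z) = 0.00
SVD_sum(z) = [[0.06, -0.02, -0.11], [0.79, -0.22, -1.51], [-0.77, 0.21, 1.46]] + [[0.05,0.02,0.02], [0.08,0.03,0.04], [0.09,0.03,0.04]] + [[0.00, -0.0, 0.0], [-0.0, 0.00, -0.0], [-0.00, 0.00, -0.00]]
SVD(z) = [[-0.05, -0.39, 0.92], [-0.72, -0.62, -0.31], [0.69, -0.67, -0.25]] @ diag([2.392166717631722, 0.14709757639825805, 0.000835507532088271]) @ [[-0.46, 0.13, 0.88], [-0.86, -0.30, -0.41], [0.21, -0.95, 0.25]]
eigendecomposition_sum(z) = [[0.05,-0.02,-0.11], [0.70,-0.25,-1.54], [-0.68,0.24,1.5]] + [[0.06, 0.02, 0.02], [0.18, 0.06, 0.07], [-0.0, -0.00, -0.00]] + [[0.00, -0.0, -0.00], [-0.00, 0.00, 0.0], [0.00, -0.00, -0.00]]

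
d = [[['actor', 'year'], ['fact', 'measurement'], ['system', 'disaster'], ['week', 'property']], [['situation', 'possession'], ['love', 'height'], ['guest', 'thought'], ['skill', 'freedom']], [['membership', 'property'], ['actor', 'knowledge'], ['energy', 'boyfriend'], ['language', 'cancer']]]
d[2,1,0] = 'actor'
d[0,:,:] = [['actor', 'year'], ['fact', 'measurement'], ['system', 'disaster'], ['week', 'property']]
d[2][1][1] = 'knowledge'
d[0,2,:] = ['system', 'disaster']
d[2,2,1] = 'boyfriend'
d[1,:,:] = [['situation', 'possession'], ['love', 'height'], ['guest', 'thought'], ['skill', 'freedom']]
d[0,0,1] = 'year'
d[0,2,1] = 'disaster'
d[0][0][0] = 'actor'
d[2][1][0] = 'actor'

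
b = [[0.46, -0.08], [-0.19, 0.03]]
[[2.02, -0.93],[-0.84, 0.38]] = b@[[4.77, -2.00], [2.12, 0.13]]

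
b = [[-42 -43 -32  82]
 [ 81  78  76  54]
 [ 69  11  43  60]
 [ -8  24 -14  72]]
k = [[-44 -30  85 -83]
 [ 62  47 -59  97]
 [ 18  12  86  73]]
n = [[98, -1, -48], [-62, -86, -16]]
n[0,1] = -1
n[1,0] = -62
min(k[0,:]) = -83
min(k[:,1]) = -30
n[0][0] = 98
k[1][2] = -59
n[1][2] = -16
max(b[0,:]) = 82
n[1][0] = -62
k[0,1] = -30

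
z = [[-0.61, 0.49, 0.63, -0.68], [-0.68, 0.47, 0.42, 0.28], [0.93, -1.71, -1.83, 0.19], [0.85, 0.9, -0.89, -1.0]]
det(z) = -1.354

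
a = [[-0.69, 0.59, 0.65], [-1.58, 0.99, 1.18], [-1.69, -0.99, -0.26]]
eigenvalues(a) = [(0.01+1.56j), (0.01-1.56j), (0.02+0j)]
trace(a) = 0.04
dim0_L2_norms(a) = [2.41, 1.52, 1.37]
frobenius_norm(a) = 3.17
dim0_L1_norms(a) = [3.96, 2.57, 2.09]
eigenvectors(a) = [[-0.08-0.32j,(-0.08+0.32j),(0.22+0j)], [-0.05-0.60j,-0.05+0.60j,(-0.59+0j)], [0.73+0.00j,0.73-0.00j,0.78+0.00j]]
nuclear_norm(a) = 4.41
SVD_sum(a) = [[-0.89,0.23,0.42], [-1.85,0.48,0.88], [-1.01,0.26,0.48]] + [[0.20, 0.37, 0.22], [0.27, 0.51, 0.30], [-0.68, -1.25, -0.74]] + [[0.0, -0.01, 0.01], [-0.0, 0.00, -0.0], [0.00, -0.00, 0.0]]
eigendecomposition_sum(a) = [[(-0.35+0.5j), 0.30+0.15j, (0.32-0.02j)], [-0.78+0.79j, (0.49+0.36j), (0.59+0.06j)], [(-0.86-1.02j), -0.49+0.55j, (-0.13+0.7j)]] + [[(-0.35-0.5j), (0.3-0.15j), (0.32+0.02j)], [-0.78-0.79j, (0.49-0.36j), 0.59-0.06j], [-0.86+1.02j, -0.49-0.55j, (-0.13-0.7j)]] + [[0.01-0.00j,-0.00+0.00j,-0j], [-0.02+0.00j,0.01-0.00j,-0.00+0.00j], [(0.03-0j),-0.02+0.00j,-0j]]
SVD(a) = [[-0.39, -0.26, -0.88],[-0.81, -0.36, 0.46],[-0.44, 0.89, -0.07]] @ diag([2.6072679165203883, 1.794827697075637, 0.012146987017313106]) @ [[0.88, -0.23, -0.42], [-0.42, -0.78, -0.46], [-0.22, 0.58, -0.78]]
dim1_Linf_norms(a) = [0.69, 1.58, 1.69]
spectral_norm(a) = 2.61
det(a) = 0.06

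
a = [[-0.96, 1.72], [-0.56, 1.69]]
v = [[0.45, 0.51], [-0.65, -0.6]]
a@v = [[-1.55, -1.52], [-1.35, -1.30]]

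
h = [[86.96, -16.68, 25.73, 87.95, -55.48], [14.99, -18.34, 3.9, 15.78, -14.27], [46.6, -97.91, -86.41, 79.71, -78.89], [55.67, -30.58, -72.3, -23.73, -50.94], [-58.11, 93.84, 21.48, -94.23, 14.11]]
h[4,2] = 21.48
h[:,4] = [-55.48, -14.27, -78.89, -50.94, 14.11]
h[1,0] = 14.99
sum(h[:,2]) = -107.59999999999998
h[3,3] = -23.73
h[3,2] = -72.3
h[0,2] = 25.73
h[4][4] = 14.11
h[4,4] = 14.11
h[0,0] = 86.96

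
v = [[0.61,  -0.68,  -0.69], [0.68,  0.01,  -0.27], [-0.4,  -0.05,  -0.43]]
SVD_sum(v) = [[0.76, -0.52, -0.65],[0.41, -0.28, -0.35],[0.00, -0.0, -0.00]] + [[-0.14, -0.06, -0.11], [0.25, 0.12, 0.20], [-0.41, -0.19, -0.33]] + [[-0.01, -0.1, 0.07], [0.02, 0.18, -0.12], [0.01, 0.14, -0.10]]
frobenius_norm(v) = 1.48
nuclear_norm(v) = 2.26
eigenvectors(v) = [[-0.33-0.51j, (-0.33+0.51j), (0.44+0j)], [(-0.74+0j), (-0.74-0j), -0.10+0.00j], [0.26+0.09j, (0.26-0.09j), 0.89+0.00j]]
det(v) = -0.26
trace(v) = 0.19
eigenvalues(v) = [(0.41+0.5j), (0.41-0.5j), (-0.62+0j)]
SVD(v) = [[-0.88,0.27,-0.39], [-0.48,-0.50,0.72], [-0.0,0.82,0.57]] @ diag([1.277704101121168, 0.6865693566920127, 0.29915672887244976]) @ [[-0.67, 0.46, 0.58], [-0.74, -0.33, -0.59], [0.08, 0.82, -0.57]]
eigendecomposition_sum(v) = [[0.33+0.12j, (-0.3+0.19j), -0.20-0.04j], [0.33-0.26j, -0.00+0.43j, (-0.17+0.18j)], [(-0.15+0.05j), 0.05-0.15j, 0.08-0.04j]] + [[0.33-0.12j, (-0.3-0.19j), (-0.2+0.04j)], [(0.33+0.26j), -0.00-0.43j, (-0.17-0.18j)], [-0.15-0.05j, (0.05+0.15j), 0.08+0.04j]] + [[(-0.05-0j),(-0.08-0j),-0.29-0.00j], [(0.01+0j),0.02+0.00j,(0.06+0j)], [-0.10-0.00j,-0.16-0.00j,-0.59-0.00j]]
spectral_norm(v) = 1.28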